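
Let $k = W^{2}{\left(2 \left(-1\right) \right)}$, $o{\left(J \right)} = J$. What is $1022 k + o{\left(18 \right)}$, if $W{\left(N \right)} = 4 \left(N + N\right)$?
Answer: $261650$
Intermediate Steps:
$W{\left(N \right)} = 8 N$ ($W{\left(N \right)} = 4 \cdot 2 N = 8 N$)
$k = 256$ ($k = \left(8 \cdot 2 \left(-1\right)\right)^{2} = \left(8 \left(-2\right)\right)^{2} = \left(-16\right)^{2} = 256$)
$1022 k + o{\left(18 \right)} = 1022 \cdot 256 + 18 = 261632 + 18 = 261650$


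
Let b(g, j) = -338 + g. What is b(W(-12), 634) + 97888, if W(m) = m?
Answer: 97538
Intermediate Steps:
b(W(-12), 634) + 97888 = (-338 - 12) + 97888 = -350 + 97888 = 97538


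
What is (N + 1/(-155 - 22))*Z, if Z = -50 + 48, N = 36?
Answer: -12742/177 ≈ -71.989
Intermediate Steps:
Z = -2
(N + 1/(-155 - 22))*Z = (36 + 1/(-155 - 22))*(-2) = (36 + 1/(-177))*(-2) = (36 - 1/177)*(-2) = (6371/177)*(-2) = -12742/177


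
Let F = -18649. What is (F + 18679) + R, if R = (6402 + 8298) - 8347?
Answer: 6383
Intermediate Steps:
R = 6353 (R = 14700 - 8347 = 6353)
(F + 18679) + R = (-18649 + 18679) + 6353 = 30 + 6353 = 6383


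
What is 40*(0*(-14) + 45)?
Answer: 1800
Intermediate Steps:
40*(0*(-14) + 45) = 40*(0 + 45) = 40*45 = 1800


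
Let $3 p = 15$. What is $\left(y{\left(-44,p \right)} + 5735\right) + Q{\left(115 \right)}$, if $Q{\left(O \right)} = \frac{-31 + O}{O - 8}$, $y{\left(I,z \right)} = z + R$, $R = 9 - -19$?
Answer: $\frac{617260}{107} \approx 5768.8$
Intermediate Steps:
$p = 5$ ($p = \frac{1}{3} \cdot 15 = 5$)
$R = 28$ ($R = 9 + 19 = 28$)
$y{\left(I,z \right)} = 28 + z$ ($y{\left(I,z \right)} = z + 28 = 28 + z$)
$Q{\left(O \right)} = \frac{-31 + O}{-8 + O}$
$\left(y{\left(-44,p \right)} + 5735\right) + Q{\left(115 \right)} = \left(\left(28 + 5\right) + 5735\right) + \frac{-31 + 115}{-8 + 115} = \left(33 + 5735\right) + \frac{1}{107} \cdot 84 = 5768 + \frac{1}{107} \cdot 84 = 5768 + \frac{84}{107} = \frac{617260}{107}$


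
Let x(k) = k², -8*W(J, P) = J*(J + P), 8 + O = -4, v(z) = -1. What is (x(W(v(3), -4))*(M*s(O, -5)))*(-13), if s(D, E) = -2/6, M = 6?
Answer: 325/32 ≈ 10.156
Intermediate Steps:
O = -12 (O = -8 - 4 = -12)
W(J, P) = -J*(J + P)/8
s(D, E) = -⅓ (s(D, E) = -2*⅙ = -⅓)
(x(W(v(3), -4))*(M*s(O, -5)))*(-13) = ((-⅛*(-1)*(-1 - 4))²*(6*(-⅓)))*(-13) = ((-⅛*(-1)*(-5))²*(-2))*(-13) = ((-5/8)²*(-2))*(-13) = ((25/64)*(-2))*(-13) = -25/32*(-13) = 325/32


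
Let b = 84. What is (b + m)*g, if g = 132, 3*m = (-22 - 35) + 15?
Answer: 9240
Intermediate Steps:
m = -14 (m = ((-22 - 35) + 15)/3 = (-57 + 15)/3 = (⅓)*(-42) = -14)
(b + m)*g = (84 - 14)*132 = 70*132 = 9240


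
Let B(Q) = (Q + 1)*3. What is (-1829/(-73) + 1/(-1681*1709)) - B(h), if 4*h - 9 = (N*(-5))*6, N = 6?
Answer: 126085591689/838866068 ≈ 150.30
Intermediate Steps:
h = -171/4 (h = 9/4 + ((6*(-5))*6)/4 = 9/4 + (-30*6)/4 = 9/4 + (¼)*(-180) = 9/4 - 45 = -171/4 ≈ -42.750)
B(Q) = 3 + 3*Q (B(Q) = (1 + Q)*3 = 3 + 3*Q)
(-1829/(-73) + 1/(-1681*1709)) - B(h) = (-1829/(-73) + 1/(-1681*1709)) - (3 + 3*(-171/4)) = (-1829*(-1/73) - 1/1681*1/1709) - (3 - 513/4) = (1829/73 - 1/2872829) - 1*(-501/4) = 5254404168/209716517 + 501/4 = 126085591689/838866068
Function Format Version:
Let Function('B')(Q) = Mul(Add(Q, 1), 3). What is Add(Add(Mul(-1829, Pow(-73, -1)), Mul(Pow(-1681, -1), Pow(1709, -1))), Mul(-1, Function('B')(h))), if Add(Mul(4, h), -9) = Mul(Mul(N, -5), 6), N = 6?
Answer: Rational(126085591689, 838866068) ≈ 150.30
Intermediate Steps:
h = Rational(-171, 4) (h = Add(Rational(9, 4), Mul(Rational(1, 4), Mul(Mul(6, -5), 6))) = Add(Rational(9, 4), Mul(Rational(1, 4), Mul(-30, 6))) = Add(Rational(9, 4), Mul(Rational(1, 4), -180)) = Add(Rational(9, 4), -45) = Rational(-171, 4) ≈ -42.750)
Function('B')(Q) = Add(3, Mul(3, Q)) (Function('B')(Q) = Mul(Add(1, Q), 3) = Add(3, Mul(3, Q)))
Add(Add(Mul(-1829, Pow(-73, -1)), Mul(Pow(-1681, -1), Pow(1709, -1))), Mul(-1, Function('B')(h))) = Add(Add(Mul(-1829, Pow(-73, -1)), Mul(Pow(-1681, -1), Pow(1709, -1))), Mul(-1, Add(3, Mul(3, Rational(-171, 4))))) = Add(Add(Mul(-1829, Rational(-1, 73)), Mul(Rational(-1, 1681), Rational(1, 1709))), Mul(-1, Add(3, Rational(-513, 4)))) = Add(Add(Rational(1829, 73), Rational(-1, 2872829)), Mul(-1, Rational(-501, 4))) = Add(Rational(5254404168, 209716517), Rational(501, 4)) = Rational(126085591689, 838866068)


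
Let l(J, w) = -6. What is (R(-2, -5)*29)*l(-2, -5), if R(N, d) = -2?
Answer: 348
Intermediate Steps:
(R(-2, -5)*29)*l(-2, -5) = -2*29*(-6) = -58*(-6) = 348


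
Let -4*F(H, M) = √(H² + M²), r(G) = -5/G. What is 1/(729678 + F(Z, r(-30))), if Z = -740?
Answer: 420294528/306679650888383 + 24*√19713601/306679650888383 ≈ 1.3708e-6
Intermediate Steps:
F(H, M) = -√(H² + M²)/4
1/(729678 + F(Z, r(-30))) = 1/(729678 - √((-740)² + (-5/(-30))²)/4) = 1/(729678 - √(547600 + (-5*(-1/30))²)/4) = 1/(729678 - √(547600 + (⅙)²)/4) = 1/(729678 - √(547600 + 1/36)/4) = 1/(729678 - √19713601/24)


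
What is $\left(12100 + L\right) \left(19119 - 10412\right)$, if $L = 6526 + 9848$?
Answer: $247923118$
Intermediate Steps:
$L = 16374$
$\left(12100 + L\right) \left(19119 - 10412\right) = \left(12100 + 16374\right) \left(19119 - 10412\right) = 28474 \cdot 8707 = 247923118$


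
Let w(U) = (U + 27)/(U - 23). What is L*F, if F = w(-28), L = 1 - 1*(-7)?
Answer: 8/51 ≈ 0.15686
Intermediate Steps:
L = 8 (L = 1 + 7 = 8)
w(U) = (27 + U)/(-23 + U)
F = 1/51 (F = (27 - 28)/(-23 - 28) = -1/(-51) = -1/51*(-1) = 1/51 ≈ 0.019608)
L*F = 8*(1/51) = 8/51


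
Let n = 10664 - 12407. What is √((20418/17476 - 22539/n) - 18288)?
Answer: I*√470985569977155898/5076778 ≈ 135.18*I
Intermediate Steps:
n = -1743
√((20418/17476 - 22539/n) - 18288) = √((20418/17476 - 22539/(-1743)) - 18288) = √((20418*(1/17476) - 22539*(-1/1743)) - 18288) = √((10209/8738 + 7513/581) - 18288) = √(71580023/5076778 - 18288) = √(-92772536041/5076778) = I*√470985569977155898/5076778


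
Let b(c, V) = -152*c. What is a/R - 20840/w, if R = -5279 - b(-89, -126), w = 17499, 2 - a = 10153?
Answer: -71435177/109701231 ≈ -0.65118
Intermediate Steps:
a = -10151 (a = 2 - 1*10153 = 2 - 10153 = -10151)
R = -18807 (R = -5279 - (-152)*(-89) = -5279 - 1*13528 = -5279 - 13528 = -18807)
a/R - 20840/w = -10151/(-18807) - 20840/17499 = -10151*(-1/18807) - 20840*1/17499 = 10151/18807 - 20840/17499 = -71435177/109701231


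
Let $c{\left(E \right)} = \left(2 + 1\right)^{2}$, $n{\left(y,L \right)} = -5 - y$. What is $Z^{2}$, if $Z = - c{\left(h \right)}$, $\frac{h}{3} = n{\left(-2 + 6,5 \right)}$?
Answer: $81$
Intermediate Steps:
$h = -27$ ($h = 3 \left(-5 - \left(-2 + 6\right)\right) = 3 \left(-5 - 4\right) = 3 \left(-9\right) = -27$)
$c{\left(E \right)} = 9$ ($c{\left(E \right)} = 3^{2} = 9$)
$Z = -9$ ($Z = \left(-1\right) 9 = -9$)
$Z^{2} = \left(-9\right)^{2} = 81$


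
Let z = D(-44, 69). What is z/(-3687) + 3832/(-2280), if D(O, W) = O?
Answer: -194837/116755 ≈ -1.6688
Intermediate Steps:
z = -44
z/(-3687) + 3832/(-2280) = -44/(-3687) + 3832/(-2280) = -44*(-1/3687) + 3832*(-1/2280) = 44/3687 - 479/285 = -194837/116755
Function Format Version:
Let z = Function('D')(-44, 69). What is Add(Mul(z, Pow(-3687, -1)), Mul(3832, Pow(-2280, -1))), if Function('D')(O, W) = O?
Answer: Rational(-194837, 116755) ≈ -1.6688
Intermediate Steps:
z = -44
Add(Mul(z, Pow(-3687, -1)), Mul(3832, Pow(-2280, -1))) = Add(Mul(-44, Pow(-3687, -1)), Mul(3832, Pow(-2280, -1))) = Add(Mul(-44, Rational(-1, 3687)), Mul(3832, Rational(-1, 2280))) = Add(Rational(44, 3687), Rational(-479, 285)) = Rational(-194837, 116755)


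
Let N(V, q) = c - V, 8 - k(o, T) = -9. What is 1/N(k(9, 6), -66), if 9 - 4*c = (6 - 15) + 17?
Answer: -4/67 ≈ -0.059702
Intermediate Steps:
k(o, T) = 17 (k(o, T) = 8 - 1*(-9) = 8 + 9 = 17)
c = 1/4 (c = 9/4 - ((6 - 15) + 17)/4 = 9/4 - (-9 + 17)/4 = 9/4 - 1/4*8 = 9/4 - 2 = 1/4 ≈ 0.25000)
N(V, q) = 1/4 - V
1/N(k(9, 6), -66) = 1/(1/4 - 1*17) = 1/(1/4 - 17) = 1/(-67/4) = -4/67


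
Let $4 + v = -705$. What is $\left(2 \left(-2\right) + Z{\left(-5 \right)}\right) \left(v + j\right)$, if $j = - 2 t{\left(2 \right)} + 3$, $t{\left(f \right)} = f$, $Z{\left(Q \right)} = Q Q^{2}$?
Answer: $91590$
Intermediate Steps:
$Z{\left(Q \right)} = Q^{3}$
$v = -709$ ($v = -4 - 705 = -709$)
$j = -1$ ($j = \left(-2\right) 2 + 3 = -4 + 3 = -1$)
$\left(2 \left(-2\right) + Z{\left(-5 \right)}\right) \left(v + j\right) = \left(2 \left(-2\right) + \left(-5\right)^{3}\right) \left(-709 - 1\right) = \left(-4 - 125\right) \left(-710\right) = \left(-129\right) \left(-710\right) = 91590$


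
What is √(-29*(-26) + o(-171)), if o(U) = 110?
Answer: 12*√6 ≈ 29.394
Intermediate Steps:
√(-29*(-26) + o(-171)) = √(-29*(-26) + 110) = √(754 + 110) = √864 = 12*√6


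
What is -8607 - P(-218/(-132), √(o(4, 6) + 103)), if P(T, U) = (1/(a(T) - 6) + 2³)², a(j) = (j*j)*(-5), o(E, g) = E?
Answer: -63442041816151/7317262681 ≈ -8670.2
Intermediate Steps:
a(j) = -5*j² (a(j) = j²*(-5) = -5*j²)
P(T, U) = (8 + 1/(-6 - 5*T²))² (P(T, U) = (1/(-5*T² - 6) + 2³)² = (1/(-6 - 5*T²) + 8)² = (8 + 1/(-6 - 5*T²))²)
-8607 - P(-218/(-132), √(o(4, 6) + 103)) = -8607 - (47 + 40*(-218/(-132))²)²/(6 + 5*(-218/(-132))²)² = -8607 - (47 + 40*(-218*(-1/132))²)²/(6 + 5*(-218*(-1/132))²)² = -8607 - (47 + 40*(109/66)²)²/(6 + 5*(109/66)²)² = -8607 - (47 + 40*(11881/4356))²/(6 + 5*(11881/4356))² = -8607 - (47 + 118810/1089)²/(6 + 59405/4356)² = -8607 - (169993/1089)²/(85541/4356)² = -8607 - 18974736*28897620049/(7317262681*1185921) = -8607 - 1*462361920784/7317262681 = -8607 - 462361920784/7317262681 = -63442041816151/7317262681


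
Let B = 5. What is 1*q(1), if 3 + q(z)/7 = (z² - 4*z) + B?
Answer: -7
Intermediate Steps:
q(z) = 14 - 28*z + 7*z² (q(z) = -21 + 7*((z² - 4*z) + 5) = -21 + 7*(5 + z² - 4*z) = -21 + (35 - 28*z + 7*z²) = 14 - 28*z + 7*z²)
1*q(1) = 1*(14 - 28*1 + 7*1²) = 1*(14 - 28 + 7*1) = 1*(14 - 28 + 7) = 1*(-7) = -7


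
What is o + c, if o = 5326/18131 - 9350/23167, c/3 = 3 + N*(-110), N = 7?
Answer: -966560195385/420040877 ≈ -2301.1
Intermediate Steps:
c = -2301 (c = 3*(3 + 7*(-110)) = 3*(3 - 770) = 3*(-767) = -2301)
o = -46137408/420040877 (o = 5326*(1/18131) - 9350*1/23167 = 5326/18131 - 9350/23167 = -46137408/420040877 ≈ -0.10984)
o + c = -46137408/420040877 - 2301 = -966560195385/420040877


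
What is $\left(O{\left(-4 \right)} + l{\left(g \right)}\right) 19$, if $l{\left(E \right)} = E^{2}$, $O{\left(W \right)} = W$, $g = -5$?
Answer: $399$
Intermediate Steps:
$\left(O{\left(-4 \right)} + l{\left(g \right)}\right) 19 = \left(-4 + \left(-5\right)^{2}\right) 19 = \left(-4 + 25\right) 19 = 21 \cdot 19 = 399$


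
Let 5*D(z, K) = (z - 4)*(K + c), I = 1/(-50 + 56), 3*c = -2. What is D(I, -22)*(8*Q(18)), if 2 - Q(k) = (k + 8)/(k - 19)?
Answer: 175168/45 ≈ 3892.6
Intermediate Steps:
c = -⅔ (c = (⅓)*(-2) = -⅔ ≈ -0.66667)
Q(k) = 2 - (8 + k)/(-19 + k) (Q(k) = 2 - (k + 8)/(k - 19) = 2 - (8 + k)/(-19 + k))
I = ⅙ (I = 1/6 = ⅙ ≈ 0.16667)
D(z, K) = (-4 + z)*(-⅔ + K)/5 (D(z, K) = ((z - 4)*(K - ⅔))/5 = ((-4 + z)*(-⅔ + K))/5 = (-4 + z)*(-⅔ + K)/5)
D(I, -22)*(8*Q(18)) = (8/15 - ⅘*(-22) - 2/15*⅙ + (⅕)*(-22)*(⅙))*(8*((-46 + 18)/(-19 + 18))) = (8/15 + 88/5 - 1/45 - 11/15)*(8*(-28/(-1))) = 782*(8*(-1*(-28)))/45 = 782*(8*28)/45 = (782/45)*224 = 175168/45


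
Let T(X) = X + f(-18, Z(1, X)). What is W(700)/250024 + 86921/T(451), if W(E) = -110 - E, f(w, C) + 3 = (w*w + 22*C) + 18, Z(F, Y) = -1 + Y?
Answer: 5430919301/668189140 ≈ 8.1278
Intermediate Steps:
f(w, C) = 15 + w² + 22*C (f(w, C) = -3 + ((w*w + 22*C) + 18) = -3 + ((w² + 22*C) + 18) = -3 + (18 + w² + 22*C) = 15 + w² + 22*C)
T(X) = 317 + 23*X (T(X) = X + (15 + (-18)² + 22*(-1 + X)) = X + (15 + 324 + (-22 + 22*X)) = X + (317 + 22*X) = 317 + 23*X)
W(700)/250024 + 86921/T(451) = (-110 - 1*700)/250024 + 86921/(317 + 23*451) = (-110 - 700)*(1/250024) + 86921/(317 + 10373) = -810*1/250024 + 86921/10690 = -405/125012 + 86921*(1/10690) = -405/125012 + 86921/10690 = 5430919301/668189140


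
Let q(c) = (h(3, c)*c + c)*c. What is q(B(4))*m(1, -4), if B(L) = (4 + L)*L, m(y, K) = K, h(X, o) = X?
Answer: -16384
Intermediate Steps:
B(L) = L*(4 + L)
q(c) = 4*c**2 (q(c) = (3*c + c)*c = (4*c)*c = 4*c**2)
q(B(4))*m(1, -4) = (4*(4*(4 + 4))**2)*(-4) = (4*(4*8)**2)*(-4) = (4*32**2)*(-4) = (4*1024)*(-4) = 4096*(-4) = -16384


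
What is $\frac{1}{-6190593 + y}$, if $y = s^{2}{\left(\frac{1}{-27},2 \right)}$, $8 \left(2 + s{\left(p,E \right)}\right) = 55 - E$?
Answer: $- \frac{64}{396196583} \approx -1.6154 \cdot 10^{-7}$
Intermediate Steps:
$s{\left(p,E \right)} = \frac{39}{8} - \frac{E}{8}$ ($s{\left(p,E \right)} = -2 + \frac{55 - E}{8} = -2 - \left(- \frac{55}{8} + \frac{E}{8}\right) = \frac{39}{8} - \frac{E}{8}$)
$y = \frac{1369}{64}$ ($y = \left(\frac{39}{8} - \frac{1}{4}\right)^{2} = \left(\frac{37}{8}\right)^{2} = \frac{1369}{64} \approx 21.391$)
$\frac{1}{-6190593 + y} = \frac{1}{-6190593 + \frac{1369}{64}} = \frac{1}{- \frac{396196583}{64}} = - \frac{64}{396196583}$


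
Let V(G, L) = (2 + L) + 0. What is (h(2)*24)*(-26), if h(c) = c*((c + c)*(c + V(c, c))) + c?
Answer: -31200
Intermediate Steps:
V(G, L) = 2 + L
h(c) = c + 2*c²*(2 + 2*c) (h(c) = c*((c + c)*(c + (2 + c))) + c = c*((2*c)*(2 + 2*c)) + c = c*(2*c*(2 + 2*c)) + c = 2*c²*(2 + 2*c) + c = c + 2*c²*(2 + 2*c))
(h(2)*24)*(-26) = ((2*(1 + 4*2 + 4*2²))*24)*(-26) = ((2*(1 + 8 + 4*4))*24)*(-26) = ((2*(1 + 8 + 16))*24)*(-26) = ((2*25)*24)*(-26) = (50*24)*(-26) = 1200*(-26) = -31200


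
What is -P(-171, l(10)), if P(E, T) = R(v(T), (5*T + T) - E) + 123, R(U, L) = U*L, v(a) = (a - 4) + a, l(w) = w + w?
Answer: -10599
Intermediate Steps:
l(w) = 2*w
v(a) = -4 + 2*a (v(a) = (-4 + a) + a = -4 + 2*a)
R(U, L) = L*U
P(E, T) = 123 + (-4 + 2*T)*(-E + 6*T) (P(E, T) = ((5*T + T) - E)*(-4 + 2*T) + 123 = (6*T - E)*(-4 + 2*T) + 123 = (-E + 6*T)*(-4 + 2*T) + 123 = (-4 + 2*T)*(-E + 6*T) + 123 = 123 + (-4 + 2*T)*(-E + 6*T))
-P(-171, l(10)) = -(123 - 2*(-2 + 2*10)*(-171 - 12*10)) = -(123 - 2*(-2 + 20)*(-171 - 6*20)) = -(123 - 2*18*(-171 - 120)) = -(123 - 2*18*(-291)) = -(123 + 10476) = -1*10599 = -10599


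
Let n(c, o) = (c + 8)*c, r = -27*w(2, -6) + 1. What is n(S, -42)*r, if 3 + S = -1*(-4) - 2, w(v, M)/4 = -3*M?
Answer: 13601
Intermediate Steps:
w(v, M) = -12*M (w(v, M) = 4*(-3*M) = -12*M)
S = -1 (S = -3 + (-1*(-4) - 2) = -3 + (4 - 2) = -3 + 2 = -1)
r = -1943 (r = -(-324)*(-6) + 1 = -27*72 + 1 = -1944 + 1 = -1943)
n(c, o) = c*(8 + c) (n(c, o) = (8 + c)*c = c*(8 + c))
n(S, -42)*r = -(8 - 1)*(-1943) = -1*7*(-1943) = -7*(-1943) = 13601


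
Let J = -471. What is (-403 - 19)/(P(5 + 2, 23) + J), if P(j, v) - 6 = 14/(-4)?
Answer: 844/937 ≈ 0.90075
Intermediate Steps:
P(j, v) = 5/2 (P(j, v) = 6 + 14/(-4) = 6 + 14*(-1/4) = 6 - 7/2 = 5/2)
(-403 - 19)/(P(5 + 2, 23) + J) = (-403 - 19)/(5/2 - 471) = -422/(-937/2) = -422*(-2/937) = 844/937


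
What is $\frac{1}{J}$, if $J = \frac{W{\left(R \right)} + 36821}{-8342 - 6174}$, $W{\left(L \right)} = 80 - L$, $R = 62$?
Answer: $- \frac{14516}{36839} \approx -0.39404$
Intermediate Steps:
$J = - \frac{36839}{14516}$ ($J = \frac{\left(80 - 62\right) + 36821}{-8342 - 6174} = \frac{\left(80 - 62\right) + 36821}{-14516} = \left(18 + 36821\right) \left(- \frac{1}{14516}\right) = 36839 \left(- \frac{1}{14516}\right) = - \frac{36839}{14516} \approx -2.5378$)
$\frac{1}{J} = \frac{1}{- \frac{36839}{14516}} = - \frac{14516}{36839}$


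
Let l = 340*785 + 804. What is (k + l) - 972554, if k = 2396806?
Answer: 1691956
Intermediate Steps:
l = 267704 (l = 266900 + 804 = 267704)
(k + l) - 972554 = (2396806 + 267704) - 972554 = 2664510 - 972554 = 1691956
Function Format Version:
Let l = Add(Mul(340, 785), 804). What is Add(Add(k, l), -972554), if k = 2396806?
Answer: 1691956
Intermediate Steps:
l = 267704 (l = Add(266900, 804) = 267704)
Add(Add(k, l), -972554) = Add(Add(2396806, 267704), -972554) = Add(2664510, -972554) = 1691956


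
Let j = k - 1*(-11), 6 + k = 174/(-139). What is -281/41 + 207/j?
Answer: 1033292/21361 ≈ 48.373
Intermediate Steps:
k = -1008/139 (k = -6 + 174/(-139) = -6 + 174*(-1/139) = -6 - 174/139 = -1008/139 ≈ -7.2518)
j = 521/139 (j = -1008/139 - 1*(-11) = -1008/139 + 11 = 521/139 ≈ 3.7482)
-281/41 + 207/j = -281/41 + 207/(521/139) = -281*1/41 + 207*(139/521) = -281/41 + 28773/521 = 1033292/21361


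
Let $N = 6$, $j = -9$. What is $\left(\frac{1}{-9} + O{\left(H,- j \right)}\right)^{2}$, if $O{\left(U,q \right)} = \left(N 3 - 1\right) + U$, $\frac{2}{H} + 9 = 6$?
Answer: $\frac{21316}{81} \approx 263.16$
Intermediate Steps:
$H = - \frac{2}{3}$ ($H = \frac{2}{-9 + 6} = \frac{2}{-3} = 2 \left(- \frac{1}{3}\right) = - \frac{2}{3} \approx -0.66667$)
$O{\left(U,q \right)} = 17 + U$ ($O{\left(U,q \right)} = \left(6 \cdot 3 - 1\right) + U = \left(18 - 1\right) + U = 17 + U$)
$\left(\frac{1}{-9} + O{\left(H,- j \right)}\right)^{2} = \left(\frac{1}{-9} + \left(17 - \frac{2}{3}\right)\right)^{2} = \left(- \frac{1}{9} + \frac{49}{3}\right)^{2} = \left(\frac{146}{9}\right)^{2} = \frac{21316}{81}$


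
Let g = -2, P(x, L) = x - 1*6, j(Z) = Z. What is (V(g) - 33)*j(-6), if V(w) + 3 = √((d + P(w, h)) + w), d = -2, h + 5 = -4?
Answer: 216 - 12*I*√3 ≈ 216.0 - 20.785*I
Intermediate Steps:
h = -9 (h = -5 - 4 = -9)
P(x, L) = -6 + x (P(x, L) = x - 6 = -6 + x)
V(w) = -3 + √(-8 + 2*w) (V(w) = -3 + √((-2 + (-6 + w)) + w) = -3 + √((-8 + w) + w) = -3 + √(-8 + 2*w))
(V(g) - 33)*j(-6) = ((-3 + √(-8 + 2*(-2))) - 33)*(-6) = ((-3 + √(-8 - 4)) - 33)*(-6) = ((-3 + √(-12)) - 33)*(-6) = ((-3 + 2*I*√3) - 33)*(-6) = (-36 + 2*I*√3)*(-6) = 216 - 12*I*√3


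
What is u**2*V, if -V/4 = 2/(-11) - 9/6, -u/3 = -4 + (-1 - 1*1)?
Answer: 23976/11 ≈ 2179.6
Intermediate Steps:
u = 18 (u = -3*(-4 + (-1 - 1*1)) = -3*(-4 + (-1 - 1)) = -3*(-4 - 2) = -3*(-6) = 18)
V = 74/11 (V = -4*(2/(-11) - 9/6) = -4*(2*(-1/11) - 9*1/6) = -4*(-2/11 - 3/2) = -4*(-37/22) = 74/11 ≈ 6.7273)
u**2*V = 18**2*(74/11) = 324*(74/11) = 23976/11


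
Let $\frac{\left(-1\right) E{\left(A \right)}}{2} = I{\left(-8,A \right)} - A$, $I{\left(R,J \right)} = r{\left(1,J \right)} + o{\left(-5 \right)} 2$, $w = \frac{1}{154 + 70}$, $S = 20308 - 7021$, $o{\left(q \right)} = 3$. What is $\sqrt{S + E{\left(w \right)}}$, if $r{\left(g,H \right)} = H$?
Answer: $15 \sqrt{59} \approx 115.22$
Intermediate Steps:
$S = 13287$
$w = \frac{1}{224} \approx 0.0044643$
$I{\left(R,J \right)} = 6 + J$ ($I{\left(R,J \right)} = J + 3 \cdot 2 = J + 6 = 6 + J$)
$E{\left(A \right)} = -12$ ($E{\left(A \right)} = - 2 \left(\left(6 + A\right) - A\right) = \left(-2\right) 6 = -12$)
$\sqrt{S + E{\left(w \right)}} = \sqrt{13287 - 12} = \sqrt{13275} = 15 \sqrt{59}$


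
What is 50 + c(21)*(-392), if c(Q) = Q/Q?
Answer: -342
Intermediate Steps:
c(Q) = 1
50 + c(21)*(-392) = 50 + 1*(-392) = 50 - 392 = -342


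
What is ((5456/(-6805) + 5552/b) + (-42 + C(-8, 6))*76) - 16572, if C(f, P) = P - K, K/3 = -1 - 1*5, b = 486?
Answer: -29648288228/1653615 ≈ -17929.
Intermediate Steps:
K = -18 (K = 3*(-1 - 1*5) = 3*(-1 - 5) = 3*(-6) = -18)
C(f, P) = 18 + P (C(f, P) = P - 1*(-18) = P + 18 = 18 + P)
((5456/(-6805) + 5552/b) + (-42 + C(-8, 6))*76) - 16572 = ((5456/(-6805) + 5552/486) + (-42 + (18 + 6))*76) - 16572 = ((5456*(-1/6805) + 5552*(1/486)) + (-42 + 24)*76) - 16572 = ((-5456/6805 + 2776/243) - 18*76) - 16572 = (17564872/1653615 - 1368) - 16572 = -2244580448/1653615 - 16572 = -29648288228/1653615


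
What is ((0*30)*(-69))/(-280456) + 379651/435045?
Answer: 379651/435045 ≈ 0.87267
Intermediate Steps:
((0*30)*(-69))/(-280456) + 379651/435045 = (0*(-69))*(-1/280456) + 379651*(1/435045) = 0*(-1/280456) + 379651/435045 = 0 + 379651/435045 = 379651/435045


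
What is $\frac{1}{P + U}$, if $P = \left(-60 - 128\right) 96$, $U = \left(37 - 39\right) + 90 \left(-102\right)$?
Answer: $- \frac{1}{27230} \approx -3.6724 \cdot 10^{-5}$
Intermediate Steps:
$U = -9182$ ($U = \left(37 - 39\right) - 9180 = -2 - 9180 = -9182$)
$P = -18048$ ($P = \left(-188\right) 96 = -18048$)
$\frac{1}{P + U} = \frac{1}{-18048 - 9182} = \frac{1}{-27230} = - \frac{1}{27230}$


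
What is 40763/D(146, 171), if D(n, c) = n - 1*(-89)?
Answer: 40763/235 ≈ 173.46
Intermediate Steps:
D(n, c) = 89 + n (D(n, c) = n + 89 = 89 + n)
40763/D(146, 171) = 40763/(89 + 146) = 40763/235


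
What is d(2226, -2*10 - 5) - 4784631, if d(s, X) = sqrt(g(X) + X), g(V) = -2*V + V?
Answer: -4784631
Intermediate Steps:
g(V) = -V
d(s, X) = 0 (d(s, X) = sqrt(-X + X) = sqrt(0) = 0)
d(2226, -2*10 - 5) - 4784631 = 0 - 4784631 = -4784631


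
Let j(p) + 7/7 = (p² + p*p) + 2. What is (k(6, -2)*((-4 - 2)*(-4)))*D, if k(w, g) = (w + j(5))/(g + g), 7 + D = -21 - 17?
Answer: 15390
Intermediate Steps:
D = -45 (D = -7 + (-21 - 17) = -7 - 38 = -45)
j(p) = 1 + 2*p² (j(p) = -1 + ((p² + p*p) + 2) = -1 + ((p² + p²) + 2) = -1 + (2*p² + 2) = -1 + (2 + 2*p²) = 1 + 2*p²)
k(w, g) = (51 + w)/(2*g) (k(w, g) = (w + (1 + 2*5²))/(g + g) = (w + (1 + 2*25))/((2*g)) = (w + (1 + 50))*(1/(2*g)) = (w + 51)*(1/(2*g)) = (51 + w)*(1/(2*g)) = (51 + w)/(2*g))
(k(6, -2)*((-4 - 2)*(-4)))*D = (((½)*(51 + 6)/(-2))*((-4 - 2)*(-4)))*(-45) = (((½)*(-½)*57)*(-6*(-4)))*(-45) = -57/4*24*(-45) = -342*(-45) = 15390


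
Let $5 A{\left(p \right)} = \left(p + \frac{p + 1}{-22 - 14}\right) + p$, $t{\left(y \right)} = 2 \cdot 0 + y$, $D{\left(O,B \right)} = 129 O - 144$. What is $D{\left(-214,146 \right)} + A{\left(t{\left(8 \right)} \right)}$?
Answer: $- \frac{554937}{20} \approx -27747.0$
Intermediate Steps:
$D{\left(O,B \right)} = -144 + 129 O$ ($D{\left(O,B \right)} = 129 O - 144 = -144 + 129 O$)
$t{\left(y \right)} = y$ ($t{\left(y \right)} = 0 + y = y$)
$A{\left(p \right)} = - \frac{1}{180} + \frac{71 p}{180}$ ($A{\left(p \right)} = \frac{\left(p + \frac{p + 1}{-22 - 14}\right) + p}{5} = \frac{\left(p + \frac{1 + p}{-36}\right) + p}{5} = \frac{\left(p + \left(1 + p\right) \left(- \frac{1}{36}\right)\right) + p}{5} = \frac{\left(p - \left(\frac{1}{36} + \frac{p}{36}\right)\right) + p}{5} = \frac{\left(- \frac{1}{36} + \frac{35 p}{36}\right) + p}{5} = \frac{- \frac{1}{36} + \frac{71 p}{36}}{5} = - \frac{1}{180} + \frac{71 p}{180}$)
$D{\left(-214,146 \right)} + A{\left(t{\left(8 \right)} \right)} = \left(-144 + 129 \left(-214\right)\right) + \left(- \frac{1}{180} + \frac{71}{180} \cdot 8\right) = \left(-144 - 27606\right) + \left(- \frac{1}{180} + \frac{142}{45}\right) = -27750 + \frac{63}{20} = - \frac{554937}{20}$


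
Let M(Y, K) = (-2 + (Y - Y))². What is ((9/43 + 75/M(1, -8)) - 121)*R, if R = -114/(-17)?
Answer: -1000407/1462 ≈ -684.27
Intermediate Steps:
M(Y, K) = 4 (M(Y, K) = (-2 + 0)² = (-2)² = 4)
R = 114/17 (R = -114*(-1/17) = 114/17 ≈ 6.7059)
((9/43 + 75/M(1, -8)) - 121)*R = ((9/43 + 75/4) - 121)*(114/17) = (3261/172 - 121)*(114/17) = -17551/172*114/17 = -1000407/1462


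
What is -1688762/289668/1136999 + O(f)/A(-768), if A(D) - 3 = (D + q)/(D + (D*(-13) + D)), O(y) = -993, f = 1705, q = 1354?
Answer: -690722769646491377/2135025807197190 ≈ -323.52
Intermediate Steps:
A(D) = 3 - (1354 + D)/(11*D) (A(D) = 3 + (D + 1354)/(D + (D*(-13) + D)) = 3 + (1354 + D)/(D + (-13*D + D)) = 3 + (1354 + D)/(D - 12*D) = 3 + (1354 + D)/((-11*D)) = 3 + (1354 + D)*(-1/(11*D)) = 3 - (1354 + D)/(11*D))
-1688762/289668/1136999 + O(f)/A(-768) = -1688762/289668/1136999 - 993*(-4224/(-677 + 16*(-768))) = -1688762*1/289668*(1/1136999) - 993*(-4224/(-677 - 12288)) = -844381/144834*1/1136999 - 993/((2/11)*(-1/768)*(-12965)) = -844381/164676113166 - 993/12965/4224 = -844381/164676113166 - 993*4224/12965 = -844381/164676113166 - 4194432/12965 = -690722769646491377/2135025807197190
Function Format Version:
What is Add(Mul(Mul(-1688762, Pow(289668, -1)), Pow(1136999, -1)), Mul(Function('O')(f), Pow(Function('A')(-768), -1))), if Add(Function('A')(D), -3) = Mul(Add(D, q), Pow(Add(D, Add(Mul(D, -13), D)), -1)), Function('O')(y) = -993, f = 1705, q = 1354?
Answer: Rational(-690722769646491377, 2135025807197190) ≈ -323.52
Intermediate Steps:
Function('A')(D) = Add(3, Mul(Rational(-1, 11), Pow(D, -1), Add(1354, D))) (Function('A')(D) = Add(3, Mul(Add(D, 1354), Pow(Add(D, Add(Mul(D, -13), D)), -1))) = Add(3, Mul(Add(1354, D), Pow(Add(D, Add(Mul(-13, D), D)), -1))) = Add(3, Mul(Add(1354, D), Pow(Add(D, Mul(-12, D)), -1))) = Add(3, Mul(Add(1354, D), Pow(Mul(-11, D), -1))) = Add(3, Mul(Add(1354, D), Mul(Rational(-1, 11), Pow(D, -1)))) = Add(3, Mul(Rational(-1, 11), Pow(D, -1), Add(1354, D))))
Add(Mul(Mul(-1688762, Pow(289668, -1)), Pow(1136999, -1)), Mul(Function('O')(f), Pow(Function('A')(-768), -1))) = Add(Mul(Mul(-1688762, Pow(289668, -1)), Pow(1136999, -1)), Mul(-993, Pow(Mul(Rational(2, 11), Pow(-768, -1), Add(-677, Mul(16, -768))), -1))) = Add(Mul(Mul(-1688762, Rational(1, 289668)), Rational(1, 1136999)), Mul(-993, Pow(Mul(Rational(2, 11), Rational(-1, 768), Add(-677, -12288)), -1))) = Add(Mul(Rational(-844381, 144834), Rational(1, 1136999)), Mul(-993, Pow(Mul(Rational(2, 11), Rational(-1, 768), -12965), -1))) = Add(Rational(-844381, 164676113166), Mul(-993, Pow(Rational(12965, 4224), -1))) = Add(Rational(-844381, 164676113166), Mul(-993, Rational(4224, 12965))) = Add(Rational(-844381, 164676113166), Rational(-4194432, 12965)) = Rational(-690722769646491377, 2135025807197190)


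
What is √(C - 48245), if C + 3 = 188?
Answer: 6*I*√1335 ≈ 219.23*I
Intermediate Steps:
C = 185 (C = -3 + 188 = 185)
√(C - 48245) = √(185 - 48245) = √(-48060) = 6*I*√1335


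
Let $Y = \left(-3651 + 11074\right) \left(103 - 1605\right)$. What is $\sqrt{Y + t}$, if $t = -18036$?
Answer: $i \sqrt{11167382} \approx 3341.8 i$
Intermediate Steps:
$Y = -11149346$ ($Y = 7423 \left(-1502\right) = -11149346$)
$\sqrt{Y + t} = \sqrt{-11149346 - 18036} = \sqrt{-11167382} = i \sqrt{11167382}$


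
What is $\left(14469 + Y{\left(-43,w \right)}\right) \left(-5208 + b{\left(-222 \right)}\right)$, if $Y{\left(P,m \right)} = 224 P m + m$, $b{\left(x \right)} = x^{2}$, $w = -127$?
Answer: $54548722056$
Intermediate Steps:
$Y{\left(P,m \right)} = m + 224 P m$ ($Y{\left(P,m \right)} = 224 P m + m = m + 224 P m$)
$\left(14469 + Y{\left(-43,w \right)}\right) \left(-5208 + b{\left(-222 \right)}\right) = \left(14469 - 127 \left(1 + 224 \left(-43\right)\right)\right) \left(-5208 + \left(-222\right)^{2}\right) = \left(14469 - 127 \left(1 - 9632\right)\right) \left(-5208 + 49284\right) = \left(14469 - -1223137\right) 44076 = \left(14469 + 1223137\right) 44076 = 1237606 \cdot 44076 = 54548722056$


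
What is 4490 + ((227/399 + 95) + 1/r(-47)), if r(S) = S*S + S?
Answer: 3955686403/862638 ≈ 4585.6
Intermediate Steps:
r(S) = S + S² (r(S) = S² + S = S + S²)
4490 + ((227/399 + 95) + 1/r(-47)) = 4490 + ((227/399 + 95) + 1/(-47*(1 - 47))) = 4490 + ((227*(1/399) + 95) + 1/(-47*(-46))) = 4490 + ((227/399 + 95) + 1/2162) = 4490 + (38132/399 + 1/2162) = 4490 + 82441783/862638 = 3955686403/862638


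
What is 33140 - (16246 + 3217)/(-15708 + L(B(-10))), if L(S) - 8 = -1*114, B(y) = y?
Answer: 524095423/15814 ≈ 33141.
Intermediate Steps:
L(S) = -106 (L(S) = 8 - 1*114 = 8 - 114 = -106)
33140 - (16246 + 3217)/(-15708 + L(B(-10))) = 33140 - (16246 + 3217)/(-15708 - 106) = 33140 - 19463/(-15814) = 33140 - 19463*(-1)/15814 = 33140 - 1*(-19463/15814) = 33140 + 19463/15814 = 524095423/15814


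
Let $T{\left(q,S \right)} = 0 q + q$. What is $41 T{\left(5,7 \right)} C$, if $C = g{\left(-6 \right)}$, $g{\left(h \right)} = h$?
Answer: $-1230$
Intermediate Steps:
$C = -6$
$T{\left(q,S \right)} = q$ ($T{\left(q,S \right)} = 0 + q = q$)
$41 T{\left(5,7 \right)} C = 41 \cdot 5 \left(-6\right) = 205 \left(-6\right) = -1230$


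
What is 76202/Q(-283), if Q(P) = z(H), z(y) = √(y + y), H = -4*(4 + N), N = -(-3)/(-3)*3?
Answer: -38101*I*√2/2 ≈ -26941.0*I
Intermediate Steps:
N = -3 (N = -(-3)*(-1)/3*3 = -1*1*3 = -1*3 = -3)
H = -4 (H = -4*(4 - 3) = -4*1 = -4)
z(y) = √2*√y (z(y) = √(2*y) = √2*√y)
Q(P) = 2*I*√2 (Q(P) = √2*√(-4) = √2*(2*I) = 2*I*√2)
76202/Q(-283) = 76202/((2*I*√2)) = 76202*(-I*√2/4) = -38101*I*√2/2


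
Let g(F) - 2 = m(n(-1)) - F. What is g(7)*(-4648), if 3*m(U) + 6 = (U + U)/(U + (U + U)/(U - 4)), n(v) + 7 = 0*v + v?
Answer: 144088/5 ≈ 28818.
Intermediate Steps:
n(v) = -7 + v (n(v) = -7 + (0*v + v) = -7 + (0 + v) = -7 + v)
m(U) = -2 + 2*U/(3*(U + 2*U/(-4 + U))) (m(U) = -2 + ((U + U)/(U + (U + U)/(U - 4)))/3 = -2 + ((2*U)/(U + (2*U)/(-4 + U)))/3 = -2 + ((2*U)/(U + 2*U/(-4 + U)))/3 = -2 + (2*U/(U + 2*U/(-4 + U)))/3 = -2 + 2*U/(3*(U + 2*U/(-4 + U))))
g(F) = ⅘ - F (g(F) = 2 + (4*(1 - (-7 - 1))/(3*(-2 + (-7 - 1))) - F) = 2 + (4*(1 - 1*(-8))/(3*(-2 - 8)) - F) = 2 + ((4/3)*(1 + 8)/(-10) - F) = 2 + ((4/3)*(-⅒)*9 - F) = 2 + (-6/5 - F) = ⅘ - F)
g(7)*(-4648) = (⅘ - 1*7)*(-4648) = (⅘ - 7)*(-4648) = -31/5*(-4648) = 144088/5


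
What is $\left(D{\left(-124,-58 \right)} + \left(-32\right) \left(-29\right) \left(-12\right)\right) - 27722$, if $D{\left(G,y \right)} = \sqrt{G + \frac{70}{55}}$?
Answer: $-38858 + \frac{15 i \sqrt{66}}{11} \approx -38858.0 + 11.078 i$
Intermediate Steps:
$D{\left(G,y \right)} = \sqrt{\frac{14}{11} + G}$ ($D{\left(G,y \right)} = \sqrt{G + 70 \cdot \frac{1}{55}} = \sqrt{G + \frac{14}{11}} = \sqrt{\frac{14}{11} + G}$)
$\left(D{\left(-124,-58 \right)} + \left(-32\right) \left(-29\right) \left(-12\right)\right) - 27722 = \left(\frac{\sqrt{154 + 121 \left(-124\right)}}{11} + \left(-32\right) \left(-29\right) \left(-12\right)\right) - 27722 = \left(\frac{\sqrt{154 - 15004}}{11} + 928 \left(-12\right)\right) - 27722 = \left(\frac{\sqrt{-14850}}{11} - 11136\right) - 27722 = \left(\frac{15 i \sqrt{66}}{11} - 11136\right) - 27722 = \left(-11136 + \frac{15 i \sqrt{66}}{11}\right) - 27722 = -38858 + \frac{15 i \sqrt{66}}{11}$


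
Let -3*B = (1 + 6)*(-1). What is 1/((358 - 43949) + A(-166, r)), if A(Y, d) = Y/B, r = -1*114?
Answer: -7/305635 ≈ -2.2903e-5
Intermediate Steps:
B = 7/3 (B = -(1 + 6)*(-1)/3 = -7*(-1)/3 = -⅓*(-7) = 7/3 ≈ 2.3333)
r = -114
A(Y, d) = 3*Y/7 (A(Y, d) = Y/(7/3) = Y*(3/7) = 3*Y/7)
1/((358 - 43949) + A(-166, r)) = 1/((358 - 43949) + (3/7)*(-166)) = 1/(-43591 - 498/7) = 1/(-305635/7) = -7/305635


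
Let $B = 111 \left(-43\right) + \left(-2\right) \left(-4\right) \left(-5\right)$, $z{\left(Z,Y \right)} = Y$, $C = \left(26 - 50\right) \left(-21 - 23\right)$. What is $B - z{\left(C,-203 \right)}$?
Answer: $-4610$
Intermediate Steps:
$C = 1056$ ($C = \left(-24\right) \left(-44\right) = 1056$)
$B = -4813$ ($B = -4773 + 8 \left(-5\right) = -4773 - 40 = -4813$)
$B - z{\left(C,-203 \right)} = -4813 - -203 = -4813 + 203 = -4610$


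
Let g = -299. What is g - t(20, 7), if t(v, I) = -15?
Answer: -284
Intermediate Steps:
g - t(20, 7) = -299 - 1*(-15) = -299 + 15 = -284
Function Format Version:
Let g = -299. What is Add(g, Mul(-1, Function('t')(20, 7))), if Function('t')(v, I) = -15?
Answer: -284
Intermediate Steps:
Add(g, Mul(-1, Function('t')(20, 7))) = Add(-299, Mul(-1, -15)) = Add(-299, 15) = -284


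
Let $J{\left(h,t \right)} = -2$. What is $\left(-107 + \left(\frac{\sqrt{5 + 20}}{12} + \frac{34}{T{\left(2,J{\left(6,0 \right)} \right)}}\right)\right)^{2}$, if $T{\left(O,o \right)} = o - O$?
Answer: $\frac{1907161}{144} \approx 13244.0$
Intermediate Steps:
$\left(-107 + \left(\frac{\sqrt{5 + 20}}{12} + \frac{34}{T{\left(2,J{\left(6,0 \right)} \right)}}\right)\right)^{2} = \left(-107 + \left(\frac{\sqrt{5 + 20}}{12} + \frac{34}{-2 - 2}\right)\right)^{2} = \left(-107 + \left(\sqrt{25} \cdot \frac{1}{12} + \frac{34}{-2 - 2}\right)\right)^{2} = \left(-107 + \left(5 \cdot \frac{1}{12} + \frac{34}{-4}\right)\right)^{2} = \left(-107 + \left(\frac{5}{12} + 34 \left(- \frac{1}{4}\right)\right)\right)^{2} = \left(-107 + \left(\frac{5}{12} - \frac{17}{2}\right)\right)^{2} = \left(-107 - \frac{97}{12}\right)^{2} = \left(- \frac{1381}{12}\right)^{2} = \frac{1907161}{144}$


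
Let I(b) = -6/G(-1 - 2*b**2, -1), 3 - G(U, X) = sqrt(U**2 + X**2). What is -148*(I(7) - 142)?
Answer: 205807024/9793 - 11544*sqrt(58)/9793 ≈ 21007.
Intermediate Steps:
G(U, X) = 3 - sqrt(U**2 + X**2)
I(b) = -6/(3 - sqrt(1 + (-1 - 2*b**2)**2)) (I(b) = -6/(3 - sqrt((-1 - 2*b**2)**2 + (-1)**2)) = -6/(3 - sqrt((-1 - 2*b**2)**2 + 1)) = -6/(3 - sqrt(1 + (-1 - 2*b**2)**2)))
-148*(I(7) - 142) = -148*(6/(-3 + sqrt(1 + (1 + 2*7**2)**2)) - 142) = -148*(6/(-3 + sqrt(1 + (1 + 2*49)**2)) - 142) = -148*(6/(-3 + sqrt(1 + (1 + 98)**2)) - 142) = -148*(6/(-3 + sqrt(1 + 99**2)) - 142) = -148*(6/(-3 + sqrt(1 + 9801)) - 142) = -148*(6/(-3 + sqrt(9802)) - 142) = -148*(6/(-3 + 13*sqrt(58)) - 142) = -148*(-142 + 6/(-3 + 13*sqrt(58))) = 21016 - 888/(-3 + 13*sqrt(58))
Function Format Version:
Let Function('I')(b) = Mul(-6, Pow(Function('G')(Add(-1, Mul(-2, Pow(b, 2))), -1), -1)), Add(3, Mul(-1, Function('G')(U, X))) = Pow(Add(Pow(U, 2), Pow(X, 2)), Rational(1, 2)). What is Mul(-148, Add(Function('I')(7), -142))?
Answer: Add(Rational(205807024, 9793), Mul(Rational(-11544, 9793), Pow(58, Rational(1, 2)))) ≈ 21007.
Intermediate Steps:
Function('G')(U, X) = Add(3, Mul(-1, Pow(Add(Pow(U, 2), Pow(X, 2)), Rational(1, 2))))
Function('I')(b) = Mul(-6, Pow(Add(3, Mul(-1, Pow(Add(1, Pow(Add(-1, Mul(-2, Pow(b, 2))), 2)), Rational(1, 2)))), -1)) (Function('I')(b) = Mul(-6, Pow(Add(3, Mul(-1, Pow(Add(Pow(Add(-1, Mul(-2, Pow(b, 2))), 2), Pow(-1, 2)), Rational(1, 2)))), -1)) = Mul(-6, Pow(Add(3, Mul(-1, Pow(Add(Pow(Add(-1, Mul(-2, Pow(b, 2))), 2), 1), Rational(1, 2)))), -1)) = Mul(-6, Pow(Add(3, Mul(-1, Pow(Add(1, Pow(Add(-1, Mul(-2, Pow(b, 2))), 2)), Rational(1, 2)))), -1)))
Mul(-148, Add(Function('I')(7), -142)) = Mul(-148, Add(Mul(6, Pow(Add(-3, Pow(Add(1, Pow(Add(1, Mul(2, Pow(7, 2))), 2)), Rational(1, 2))), -1)), -142)) = Mul(-148, Add(Mul(6, Pow(Add(-3, Pow(Add(1, Pow(Add(1, Mul(2, 49)), 2)), Rational(1, 2))), -1)), -142)) = Mul(-148, Add(Mul(6, Pow(Add(-3, Pow(Add(1, Pow(Add(1, 98), 2)), Rational(1, 2))), -1)), -142)) = Mul(-148, Add(Mul(6, Pow(Add(-3, Pow(Add(1, Pow(99, 2)), Rational(1, 2))), -1)), -142)) = Mul(-148, Add(Mul(6, Pow(Add(-3, Pow(Add(1, 9801), Rational(1, 2))), -1)), -142)) = Mul(-148, Add(Mul(6, Pow(Add(-3, Pow(9802, Rational(1, 2))), -1)), -142)) = Mul(-148, Add(Mul(6, Pow(Add(-3, Mul(13, Pow(58, Rational(1, 2)))), -1)), -142)) = Mul(-148, Add(-142, Mul(6, Pow(Add(-3, Mul(13, Pow(58, Rational(1, 2)))), -1)))) = Add(21016, Mul(-888, Pow(Add(-3, Mul(13, Pow(58, Rational(1, 2)))), -1)))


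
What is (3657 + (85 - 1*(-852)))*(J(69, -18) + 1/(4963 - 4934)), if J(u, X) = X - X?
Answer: 4594/29 ≈ 158.41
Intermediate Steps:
J(u, X) = 0
(3657 + (85 - 1*(-852)))*(J(69, -18) + 1/(4963 - 4934)) = (3657 + (85 - 1*(-852)))*(0 + 1/(4963 - 4934)) = (3657 + (85 + 852))*(0 + 1/29) = (3657 + 937)*(0 + 1/29) = 4594*(1/29) = 4594/29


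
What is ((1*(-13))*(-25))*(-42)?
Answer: -13650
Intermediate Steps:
((1*(-13))*(-25))*(-42) = -13*(-25)*(-42) = 325*(-42) = -13650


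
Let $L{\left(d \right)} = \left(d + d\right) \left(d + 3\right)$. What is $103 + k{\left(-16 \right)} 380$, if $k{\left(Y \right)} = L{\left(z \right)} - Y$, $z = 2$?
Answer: $13783$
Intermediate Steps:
$L{\left(d \right)} = 2 d \left(3 + d\right)$
$k{\left(Y \right)} = 20 - Y$ ($k{\left(Y \right)} = 2 \cdot 2 \left(3 + 2\right) - Y = 2 \cdot 2 \cdot 5 - Y = 20 - Y$)
$103 + k{\left(-16 \right)} 380 = 103 + \left(20 - -16\right) 380 = 103 + \left(20 + 16\right) 380 = 103 + 36 \cdot 380 = 103 + 13680 = 13783$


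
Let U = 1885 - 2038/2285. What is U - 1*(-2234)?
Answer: 9409877/2285 ≈ 4118.1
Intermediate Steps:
U = 4305187/2285 (U = 1885 - 2038/2285 = 4305187/2285 ≈ 1884.1)
U - 1*(-2234) = 4305187/2285 - 1*(-2234) = 4305187/2285 + 2234 = 9409877/2285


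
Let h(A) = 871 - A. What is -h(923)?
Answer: 52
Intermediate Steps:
-h(923) = -(871 - 1*923) = -(871 - 923) = -1*(-52) = 52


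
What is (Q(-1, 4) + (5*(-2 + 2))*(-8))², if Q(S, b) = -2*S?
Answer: 4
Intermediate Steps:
(Q(-1, 4) + (5*(-2 + 2))*(-8))² = (-2*(-1) + (5*(-2 + 2))*(-8))² = (2 + (5*0)*(-8))² = (2 + 0*(-8))² = (2 + 0)² = 2² = 4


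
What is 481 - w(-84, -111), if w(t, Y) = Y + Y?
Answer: 703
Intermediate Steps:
w(t, Y) = 2*Y
481 - w(-84, -111) = 481 - 2*(-111) = 481 - 1*(-222) = 481 + 222 = 703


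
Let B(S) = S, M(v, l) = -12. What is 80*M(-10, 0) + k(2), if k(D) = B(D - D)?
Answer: -960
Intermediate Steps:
k(D) = 0 (k(D) = D - D = 0)
80*M(-10, 0) + k(2) = 80*(-12) + 0 = -960 + 0 = -960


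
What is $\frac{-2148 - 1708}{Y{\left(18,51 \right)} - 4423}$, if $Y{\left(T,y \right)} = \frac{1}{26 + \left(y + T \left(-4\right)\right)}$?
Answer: $\frac{9640}{11057} \approx 0.87185$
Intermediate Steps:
$Y{\left(T,y \right)} = \frac{1}{26 + y - 4 T}$ ($Y{\left(T,y \right)} = \frac{1}{26 - \left(- y + 4 T\right)} = \frac{1}{26 + y - 4 T}$)
$\frac{-2148 - 1708}{Y{\left(18,51 \right)} - 4423} = \frac{-2148 - 1708}{\frac{1}{26 + 51 - 72} - 4423} = - \frac{3856}{\frac{1}{26 + 51 - 72} - 4423} = - \frac{3856}{\frac{1}{5} - 4423} = - \frac{3856}{- \frac{22114}{5}} = \left(-3856\right) \left(- \frac{5}{22114}\right) = \frac{9640}{11057}$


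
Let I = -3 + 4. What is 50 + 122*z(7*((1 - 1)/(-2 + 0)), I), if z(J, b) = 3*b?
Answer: 416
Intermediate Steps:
I = 1
50 + 122*z(7*((1 - 1)/(-2 + 0)), I) = 50 + 122*(3*1) = 50 + 122*3 = 50 + 366 = 416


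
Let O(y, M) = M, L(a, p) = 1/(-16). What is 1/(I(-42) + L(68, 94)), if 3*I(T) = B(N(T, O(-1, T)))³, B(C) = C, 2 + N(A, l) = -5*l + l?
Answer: 48/73188733 ≈ 6.5584e-7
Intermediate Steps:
L(a, p) = -1/16
N(A, l) = -2 - 4*l (N(A, l) = -2 + (-5*l + l) = -2 - 4*l)
I(T) = (-2 - 4*T)³/3
1/(I(-42) + L(68, 94)) = 1/(-8*(1 + 2*(-42))³/3 - 1/16) = 1/(-8*(1 - 84)³/3 - 1/16) = 1/(-8/3*(-83)³ - 1/16) = 1/(-8/3*(-571787) - 1/16) = 1/(4574296/3 - 1/16) = 1/(73188733/48) = 48/73188733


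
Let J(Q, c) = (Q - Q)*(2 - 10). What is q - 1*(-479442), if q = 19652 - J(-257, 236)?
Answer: 499094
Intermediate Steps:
J(Q, c) = 0 (J(Q, c) = 0*(-8) = 0)
q = 19652 (q = 19652 - 1*0 = 19652 + 0 = 19652)
q - 1*(-479442) = 19652 - 1*(-479442) = 19652 + 479442 = 499094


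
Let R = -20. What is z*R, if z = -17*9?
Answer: 3060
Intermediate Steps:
z = -153
z*R = -153*(-20) = 3060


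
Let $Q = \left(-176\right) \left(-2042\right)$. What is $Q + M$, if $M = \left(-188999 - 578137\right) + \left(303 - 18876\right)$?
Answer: $-426317$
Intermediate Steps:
$Q = 359392$
$M = -785709$ ($M = -767136 + \left(303 - 18876\right) = -767136 - 18573 = -785709$)
$Q + M = 359392 - 785709 = -426317$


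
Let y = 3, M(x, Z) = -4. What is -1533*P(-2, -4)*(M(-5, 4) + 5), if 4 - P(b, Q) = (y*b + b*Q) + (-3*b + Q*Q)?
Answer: 30660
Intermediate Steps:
P(b, Q) = 4 - Q**2 - Q*b (P(b, Q) = 4 - ((3*b + b*Q) + (-3*b + Q*Q)) = 4 - ((3*b + Q*b) + (-3*b + Q**2)) = 4 - ((3*b + Q*b) + (Q**2 - 3*b)) = 4 - (Q**2 + Q*b) = 4 + (-Q**2 - Q*b) = 4 - Q**2 - Q*b)
-1533*P(-2, -4)*(M(-5, 4) + 5) = -1533*(4 - 1*(-4)**2 - 1*(-4)*(-2))*(-4 + 5) = -1533*(4 - 1*16 - 8) = -1533*(4 - 16 - 8) = -(-30660) = -1533*(-20) = 30660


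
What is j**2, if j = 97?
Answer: 9409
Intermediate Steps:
j**2 = 97**2 = 9409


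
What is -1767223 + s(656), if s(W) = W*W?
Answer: -1336887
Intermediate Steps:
s(W) = W**2
-1767223 + s(656) = -1767223 + 656**2 = -1767223 + 430336 = -1336887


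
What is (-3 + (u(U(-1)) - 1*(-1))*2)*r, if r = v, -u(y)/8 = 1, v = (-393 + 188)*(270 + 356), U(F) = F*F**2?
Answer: 2181610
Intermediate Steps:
U(F) = F**3
v = -128330 (v = -205*626 = -128330)
u(y) = -8 (u(y) = -8*1 = -8)
r = -128330
(-3 + (u(U(-1)) - 1*(-1))*2)*r = (-3 + (-8 - 1*(-1))*2)*(-128330) = (-3 + (-8 + 1)*2)*(-128330) = (-3 - 7*2)*(-128330) = (-3 - 14)*(-128330) = -17*(-128330) = 2181610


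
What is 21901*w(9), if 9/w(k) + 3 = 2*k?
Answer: 65703/5 ≈ 13141.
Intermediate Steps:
w(k) = 9/(-3 + 2*k)
21901*w(9) = 21901*(9/(-3 + 2*9)) = 21901*(9/(-3 + 18)) = 21901*(9/15) = 21901*(9*(1/15)) = 21901*(3/5) = 65703/5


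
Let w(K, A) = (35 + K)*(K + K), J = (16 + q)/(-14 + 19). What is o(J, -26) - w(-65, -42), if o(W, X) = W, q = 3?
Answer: -19481/5 ≈ -3896.2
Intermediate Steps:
J = 19/5 (J = (16 + 3)/(-14 + 19) = 19/5 ≈ 3.8000)
w(K, A) = 2*K*(35 + K) (w(K, A) = (35 + K)*(2*K) = 2*K*(35 + K))
o(J, -26) - w(-65, -42) = 19/5 - 2*(-65)*(35 - 65) = 19/5 - 2*(-65)*(-30) = 19/5 - 1*3900 = 19/5 - 3900 = -19481/5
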